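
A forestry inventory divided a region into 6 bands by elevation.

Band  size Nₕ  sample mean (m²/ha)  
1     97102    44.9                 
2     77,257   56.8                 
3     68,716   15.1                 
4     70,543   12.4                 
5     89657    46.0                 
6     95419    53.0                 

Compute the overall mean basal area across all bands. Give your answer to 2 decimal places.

39.79

x̄_st = (Σ Nₕx̄ₕ) / (Σ Nₕ) = (97102·44.9 + 77257·56.8 + 68716·15.1 + 70543·12.4 + 89657·46.0 + 95419·53.0) / 498694
= 19841851.2 / 498694 = 39.7876... → 39.79.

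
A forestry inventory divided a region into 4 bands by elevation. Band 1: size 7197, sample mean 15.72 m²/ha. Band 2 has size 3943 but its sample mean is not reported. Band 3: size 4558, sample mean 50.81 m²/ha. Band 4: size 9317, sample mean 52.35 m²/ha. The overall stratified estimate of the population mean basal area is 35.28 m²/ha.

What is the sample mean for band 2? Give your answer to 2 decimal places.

12.69

Σ Nₕx̄ₕ = N·μ, so 3943·x̄_2 = 25015·35.28 − (7197·15.72 + 4558·50.81 + 9317·52.35).
= 882529.2 − 832473.77 = 50055.43.
x̄_2 = 50055.43 / 3943 = 12.6948... → 12.69.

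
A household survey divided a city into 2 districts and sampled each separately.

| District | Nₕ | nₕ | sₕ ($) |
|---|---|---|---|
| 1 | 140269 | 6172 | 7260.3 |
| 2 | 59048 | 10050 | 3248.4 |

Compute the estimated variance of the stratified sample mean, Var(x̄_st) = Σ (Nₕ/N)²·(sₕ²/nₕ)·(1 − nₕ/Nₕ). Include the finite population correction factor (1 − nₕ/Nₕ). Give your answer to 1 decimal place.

4120.1

N = 199317; Wₕ = Nₕ/N.
district 1: (140269/199317)²·7260.3²/6172·(1 − 6172/140269) = 4043.6662
district 2: (59048/199317)²·3248.4²/10050·(1 − 10050/59048) = 76.4659
Sum = 4120.1321 → 4120.1.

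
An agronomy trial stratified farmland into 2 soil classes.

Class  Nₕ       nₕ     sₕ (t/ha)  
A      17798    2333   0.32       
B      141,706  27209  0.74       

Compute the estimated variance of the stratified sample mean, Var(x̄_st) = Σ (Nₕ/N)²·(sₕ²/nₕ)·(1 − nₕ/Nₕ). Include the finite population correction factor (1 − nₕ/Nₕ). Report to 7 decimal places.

0.0000133

N = 159504. Term for each stratum: Wₕ²sₕ²/nₕ·(1−nₕ/Nₕ).
Var(x̄_st) = 0.0000004749 + 0.0000128348 = 0.0000133097 → 0.0000133.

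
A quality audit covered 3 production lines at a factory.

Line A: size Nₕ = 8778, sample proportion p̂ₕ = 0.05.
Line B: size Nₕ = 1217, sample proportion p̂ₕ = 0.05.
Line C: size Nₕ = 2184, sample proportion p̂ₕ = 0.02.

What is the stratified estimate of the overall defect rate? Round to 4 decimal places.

0.0446

Wₕ = Nₕ/N with N = 12179: 0.7207, 0.0999, 0.1793.
p̂_st = 0.7207·0.05 + 0.0999·0.05 + 0.1793·0.02 ≈ 0.044620... → 0.0446.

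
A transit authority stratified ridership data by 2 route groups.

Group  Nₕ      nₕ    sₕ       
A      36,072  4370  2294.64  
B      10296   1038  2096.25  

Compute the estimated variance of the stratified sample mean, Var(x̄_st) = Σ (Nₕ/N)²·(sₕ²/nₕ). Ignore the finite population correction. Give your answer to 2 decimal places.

N = 46368; Wₕ = Nₕ/N.
group A: (36072/46368)²·2294.64²/4370 = 729.20796
group B: (10296/46368)²·2096.25²/1038 = 208.73205
Sum = 937.94001 → 937.94.

937.94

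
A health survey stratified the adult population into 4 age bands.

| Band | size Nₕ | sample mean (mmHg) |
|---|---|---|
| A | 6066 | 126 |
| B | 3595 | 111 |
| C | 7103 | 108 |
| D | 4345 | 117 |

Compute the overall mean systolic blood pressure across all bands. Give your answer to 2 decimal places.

115.54

N = 6066 + 3595 + 7103 + 4345 = 21109.
The stratified mean weights each stratum mean by its population share Nₕ/N.
Σ Nₕx̄ₕ = 6066·126 + 3595·111 + 7103·108 + 4345·117 = 764316 + 399045 + 767124 + 508365 = 2438850.
Divide by N: 2438850 / 21109 = 115.5360... → 115.54.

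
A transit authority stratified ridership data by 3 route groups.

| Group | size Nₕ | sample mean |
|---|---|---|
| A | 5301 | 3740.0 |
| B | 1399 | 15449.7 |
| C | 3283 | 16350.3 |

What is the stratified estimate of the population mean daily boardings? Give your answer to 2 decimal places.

9527.99

x̄_st = (Σ Nₕx̄ₕ) / (Σ Nₕ) = (5301·3740.0 + 1399·15449.7 + 3283·16350.3) / 9983
= 95117905.2 / 9983 = 9527.9881... → 9527.99.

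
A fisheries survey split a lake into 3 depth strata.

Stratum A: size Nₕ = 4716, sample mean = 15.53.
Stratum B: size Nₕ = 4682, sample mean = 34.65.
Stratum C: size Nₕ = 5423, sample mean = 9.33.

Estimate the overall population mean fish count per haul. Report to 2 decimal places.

19.30

x̄_st = (Σ Nₕx̄ₕ) / (Σ Nₕ) = (4716·15.53 + 4682·34.65 + 5423·9.33) / 14821
= 286067.37 / 14821 = 19.3015... → 19.30.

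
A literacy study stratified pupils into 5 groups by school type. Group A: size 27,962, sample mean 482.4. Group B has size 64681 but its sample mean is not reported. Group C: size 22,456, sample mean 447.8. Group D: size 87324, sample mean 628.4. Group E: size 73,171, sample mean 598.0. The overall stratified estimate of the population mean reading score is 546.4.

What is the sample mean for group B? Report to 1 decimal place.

Σ Nₕx̄ₕ = N·μ, so 64681·x̄_B = 275594·546.4 − (27962·482.4 + 22456·447.8 + 87324·628.4 + 73171·598.0).
= 150584561.6 − 122175325.2 = 28409236.4.
x̄_B = 28409236.4 / 64681 = 439.221... → 439.2.

439.2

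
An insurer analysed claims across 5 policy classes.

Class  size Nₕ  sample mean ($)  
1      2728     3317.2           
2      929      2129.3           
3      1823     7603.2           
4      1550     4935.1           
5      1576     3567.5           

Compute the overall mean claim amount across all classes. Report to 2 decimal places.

N = 8606; weights Wₕ = Nₕ/N = (0.3170, 0.1079, 0.2118, 0.1801, 0.1831).
x̄_st = Σ Wₕ·x̄ₕ = 0.3170·3317.2 + 0.1079·2129.3 + 0.2118·7603.2 + 0.1801·4935.1 + 0.1831·3567.5 ≈ 4434.0995...
→ 4434.10.

4434.10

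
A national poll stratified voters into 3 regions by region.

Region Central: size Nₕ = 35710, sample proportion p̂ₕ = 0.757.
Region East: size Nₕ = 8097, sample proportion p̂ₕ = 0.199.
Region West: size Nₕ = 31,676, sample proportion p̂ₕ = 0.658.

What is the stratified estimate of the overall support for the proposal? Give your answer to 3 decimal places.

N = 35710 + 8097 + 31676 = 75483.
Overall proportion = Σ (Nₕ/N)·p̂ₕ.
Σ Nₕp̂ₕ = 27032.47 + 1611.303 + 20842.808 = 49486.581.
49486.581 / 75483 = 0.65560... → 0.656.

0.656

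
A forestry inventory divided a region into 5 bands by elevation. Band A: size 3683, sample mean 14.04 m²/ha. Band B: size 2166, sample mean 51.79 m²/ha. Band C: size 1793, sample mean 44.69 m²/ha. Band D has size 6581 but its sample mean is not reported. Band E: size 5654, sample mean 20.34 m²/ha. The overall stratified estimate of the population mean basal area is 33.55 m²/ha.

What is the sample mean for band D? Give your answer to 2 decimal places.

46.78

Σ Nₕx̄ₕ = N·μ, so 6581·x̄_D = 19877·33.55 − (3683·14.04 + 2166·51.79 + 1793·44.69 + 5654·20.34).
= 666873.35 − 359017.99 = 307855.36.
x̄_D = 307855.36 / 6581 = 46.7794... → 46.78.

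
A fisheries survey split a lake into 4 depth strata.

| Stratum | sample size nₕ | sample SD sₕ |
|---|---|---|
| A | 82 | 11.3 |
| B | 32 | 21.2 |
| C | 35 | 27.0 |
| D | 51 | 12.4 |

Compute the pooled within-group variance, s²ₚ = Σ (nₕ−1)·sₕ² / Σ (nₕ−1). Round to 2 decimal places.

289.54

A: (82−1)·11.3² = 81·127.69 = 10342.89
B: (32−1)·21.2² = 31·449.44 = 13932.64
C: (35−1)·27.0² = 34·729 = 24786
D: (51−1)·12.4² = 50·153.76 = 7688
Numerator = 56749.53; denominator = Σ(nₕ−1) = 196.
s²ₚ = 56749.53/196 = 289.5384... → 289.54.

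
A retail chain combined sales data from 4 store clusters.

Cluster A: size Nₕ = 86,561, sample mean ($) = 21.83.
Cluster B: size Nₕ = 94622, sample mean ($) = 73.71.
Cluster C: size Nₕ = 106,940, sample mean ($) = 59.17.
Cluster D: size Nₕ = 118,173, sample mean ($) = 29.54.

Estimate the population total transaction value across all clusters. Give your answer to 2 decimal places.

Population total = Σ Nₕ·x̄ₕ (each stratum's size times its mean).
86561·21.83 + 94622·73.71 + 106940·59.17 + 118173·29.54 = 1889626.63 + 6974587.62 + 6327639.8 + 3490830.42 = 18682684.47.

18682684.47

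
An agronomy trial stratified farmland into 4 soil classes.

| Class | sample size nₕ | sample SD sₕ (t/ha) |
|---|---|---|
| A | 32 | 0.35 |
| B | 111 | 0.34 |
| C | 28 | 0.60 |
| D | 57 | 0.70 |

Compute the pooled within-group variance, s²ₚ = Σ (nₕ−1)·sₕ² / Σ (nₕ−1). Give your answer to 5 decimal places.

Degrees of freedom: 31 + 110 + 27 + 56 = 224.
Σ(nₕ−1)sₕ² = 31·0.1225 + 110·0.1156 + 27·0.36 + 56·0.49 = 53.6735.
s²ₚ = 53.6735 / 224 = 0.2396138... → 0.23961.

0.23961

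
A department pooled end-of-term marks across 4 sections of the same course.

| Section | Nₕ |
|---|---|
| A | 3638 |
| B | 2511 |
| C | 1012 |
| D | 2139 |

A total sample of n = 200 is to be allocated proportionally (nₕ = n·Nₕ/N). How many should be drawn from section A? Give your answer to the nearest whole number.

N = 3638 + 2511 + 1012 + 2139 = 9300.
n_A = 200·3638/9300 = 78.237... → 78.

78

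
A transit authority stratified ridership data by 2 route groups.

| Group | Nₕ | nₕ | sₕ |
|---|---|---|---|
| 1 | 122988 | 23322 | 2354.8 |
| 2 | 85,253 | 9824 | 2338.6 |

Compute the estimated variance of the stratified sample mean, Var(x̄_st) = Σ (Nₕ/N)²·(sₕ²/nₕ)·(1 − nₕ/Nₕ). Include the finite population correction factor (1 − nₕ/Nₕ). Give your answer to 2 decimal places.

149.76

N = 208241. Term for each stratum: Wₕ²sₕ²/nₕ·(1−nₕ/Nₕ).
Var(x̄_st) = 67.20778 + 82.55418 = 149.76196 → 149.76.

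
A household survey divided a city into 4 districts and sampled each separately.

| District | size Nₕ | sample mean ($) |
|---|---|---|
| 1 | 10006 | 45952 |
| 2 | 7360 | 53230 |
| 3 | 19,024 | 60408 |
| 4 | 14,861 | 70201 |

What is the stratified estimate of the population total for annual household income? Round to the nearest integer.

1: 10006·45952 = 459795712
2: 7360·53230 = 391772800
3: 19024·60408 = 1149201792
4: 14861·70201 = 1043257061
τ̂ = Σ Nₕx̄ₕ = 3044027365.

3044027365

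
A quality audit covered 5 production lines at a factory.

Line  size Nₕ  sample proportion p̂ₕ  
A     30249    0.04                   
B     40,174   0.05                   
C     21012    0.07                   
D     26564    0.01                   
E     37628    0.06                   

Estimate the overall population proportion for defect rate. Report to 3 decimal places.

0.046

N = 30249 + 40174 + 21012 + 26564 + 37628 = 155627.
Overall proportion = Σ (Nₕ/N)·p̂ₕ.
Σ Nₕp̂ₕ = 1209.96 + 2008.7 + 1470.84 + 265.64 + 2257.68 = 7212.82.
7212.82 / 155627 = 0.04635... → 0.046.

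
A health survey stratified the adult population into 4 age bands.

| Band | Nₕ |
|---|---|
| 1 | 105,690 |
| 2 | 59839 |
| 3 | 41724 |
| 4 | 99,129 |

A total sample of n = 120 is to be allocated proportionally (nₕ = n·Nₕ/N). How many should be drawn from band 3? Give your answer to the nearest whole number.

16

Share of band 3 = 41724/306382 = 0.13618.
Allocate 120 × 0.13618 = 16.342... → 16.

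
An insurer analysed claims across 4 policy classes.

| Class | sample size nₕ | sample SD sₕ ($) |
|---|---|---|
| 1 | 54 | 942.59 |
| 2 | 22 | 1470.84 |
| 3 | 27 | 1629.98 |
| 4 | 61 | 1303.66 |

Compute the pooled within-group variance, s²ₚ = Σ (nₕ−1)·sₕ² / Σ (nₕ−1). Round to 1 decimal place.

1: (54−1)·942.59² = 53·888475.9081 = 47089223.1293
2: (22−1)·1470.84² = 21·2163370.3056 = 45430776.4176
3: (27−1)·1629.98² = 26·2656834.8004 = 69077704.8104
4: (61−1)·1303.66² = 60·1699529.3956 = 101971763.736
Numerator = 263569468.0933; denominator = Σ(nₕ−1) = 160.
s²ₚ = 263569468.0933/160 = 1647309.176... → 1647309.2.

1647309.2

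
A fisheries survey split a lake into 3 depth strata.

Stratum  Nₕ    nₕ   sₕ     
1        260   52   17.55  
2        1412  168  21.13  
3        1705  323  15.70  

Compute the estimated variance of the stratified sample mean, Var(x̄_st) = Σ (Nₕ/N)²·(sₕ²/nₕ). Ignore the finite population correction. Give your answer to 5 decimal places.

0.69426

N = 3377. Term for each stratum: Wₕ²sₕ²/nₕ.
Var(x̄_st) = 0.03511038 + 0.46461902 + 0.19452859 = 0.69425798 → 0.69426.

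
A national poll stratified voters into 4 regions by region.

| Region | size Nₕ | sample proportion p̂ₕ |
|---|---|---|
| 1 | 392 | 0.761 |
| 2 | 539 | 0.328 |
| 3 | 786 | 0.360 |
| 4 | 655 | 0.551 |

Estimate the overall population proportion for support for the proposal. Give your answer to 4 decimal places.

0.4717

N = 392 + 539 + 786 + 655 = 2372.
Overall proportion = Σ (Nₕ/N)·p̂ₕ.
Σ Nₕp̂ₕ = 298.312 + 176.792 + 282.96 + 360.905 = 1118.969.
1118.969 / 2372 = 0.471741... → 0.4717.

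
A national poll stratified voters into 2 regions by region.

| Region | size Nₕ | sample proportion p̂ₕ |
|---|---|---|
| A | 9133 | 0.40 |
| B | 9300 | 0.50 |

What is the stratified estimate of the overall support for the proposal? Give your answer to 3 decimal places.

0.450

N = 9133 + 9300 = 18433.
Overall proportion = Σ (Nₕ/N)·p̂ₕ.
Σ Nₕp̂ₕ = 3653.2 + 4650 = 8303.2.
8303.2 / 18433 = 0.45045... → 0.450.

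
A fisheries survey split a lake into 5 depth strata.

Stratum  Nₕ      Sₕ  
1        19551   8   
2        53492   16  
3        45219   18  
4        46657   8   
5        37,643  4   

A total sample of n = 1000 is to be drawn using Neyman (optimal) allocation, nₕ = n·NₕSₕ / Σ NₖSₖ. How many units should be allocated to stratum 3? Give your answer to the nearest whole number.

Σ NₕSₕ = 19551·8 + 53492·16 + 45219·18 + 46657·8 + 37643·4 = 2350050.
Share for 3: 813942/2350050 = 0.34635.
n_3 = 1000 × 0.34635 = 346.351... → 346.

346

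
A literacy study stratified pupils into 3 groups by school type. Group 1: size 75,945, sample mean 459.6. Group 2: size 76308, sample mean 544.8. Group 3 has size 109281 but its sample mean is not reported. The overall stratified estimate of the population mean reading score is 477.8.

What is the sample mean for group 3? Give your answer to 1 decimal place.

Σ Nₕx̄ₕ = N·μ, so 109281·x̄_3 = 261534·477.8 − (75945·459.6 + 76308·544.8).
= 124960945.2 − 76476920.4 = 48484024.8.
x̄_3 = 48484024.8 / 109281 = 443.664... → 443.7.

443.7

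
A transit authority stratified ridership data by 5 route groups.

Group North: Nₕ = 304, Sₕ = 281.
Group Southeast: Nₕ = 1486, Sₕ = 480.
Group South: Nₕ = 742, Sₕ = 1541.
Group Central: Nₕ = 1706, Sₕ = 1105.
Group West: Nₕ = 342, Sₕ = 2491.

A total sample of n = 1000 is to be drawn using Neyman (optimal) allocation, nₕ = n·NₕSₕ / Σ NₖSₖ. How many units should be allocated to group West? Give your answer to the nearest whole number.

Σ NₕSₕ = 304·281 + 1486·480 + 742·1541 + 1706·1105 + 342·2491 = 4679178.
Share for West: 851922/4679178 = 0.18207.
n_West = 1000 × 0.18207 = 182.067... → 182.

182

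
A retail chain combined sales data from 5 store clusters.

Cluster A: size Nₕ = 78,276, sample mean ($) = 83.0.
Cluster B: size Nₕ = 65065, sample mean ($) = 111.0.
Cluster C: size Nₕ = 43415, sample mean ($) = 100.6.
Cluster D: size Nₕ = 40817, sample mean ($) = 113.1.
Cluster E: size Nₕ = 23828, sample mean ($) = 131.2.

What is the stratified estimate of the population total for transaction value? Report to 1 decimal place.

Population total = Σ Nₕ·x̄ₕ (each stratum's size times its mean).
78276·83.0 + 65065·111.0 + 43415·100.6 + 40817·113.1 + 23828·131.2 = 6496908 + 7222215 + 4367549 + 4616402.7 + 3126233.6 = 25829308.3.

25829308.3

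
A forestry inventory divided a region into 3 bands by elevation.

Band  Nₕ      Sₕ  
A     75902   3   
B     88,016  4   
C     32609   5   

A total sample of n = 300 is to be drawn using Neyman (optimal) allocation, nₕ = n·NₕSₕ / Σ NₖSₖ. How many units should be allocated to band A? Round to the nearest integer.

A: NₕSₕ = 75902·3 = 227706
B: NₕSₕ = 88016·4 = 352064
C: NₕSₕ = 32609·5 = 163045
Σ NₕSₕ = 742815.
n_A = 300·227706/742815 = 91.963... → 92.

92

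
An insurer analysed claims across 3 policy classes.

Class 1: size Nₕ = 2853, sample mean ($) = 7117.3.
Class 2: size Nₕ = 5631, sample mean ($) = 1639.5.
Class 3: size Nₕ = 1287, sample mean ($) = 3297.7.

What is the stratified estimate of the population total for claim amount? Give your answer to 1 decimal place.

33781821.3

1: 2853·7117.3 = 20305656.9
2: 5631·1639.5 = 9232024.5
3: 1287·3297.7 = 4244139.9
τ̂ = Σ Nₕx̄ₕ = 33781821.3.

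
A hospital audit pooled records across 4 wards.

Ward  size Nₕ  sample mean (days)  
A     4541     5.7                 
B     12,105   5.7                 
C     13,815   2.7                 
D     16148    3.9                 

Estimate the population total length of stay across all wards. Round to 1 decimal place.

195159.9

A: 4541·5.7 = 25883.7
B: 12105·5.7 = 68998.5
C: 13815·2.7 = 37300.5
D: 16148·3.9 = 62977.2
τ̂ = Σ Nₕx̄ₕ = 195159.9.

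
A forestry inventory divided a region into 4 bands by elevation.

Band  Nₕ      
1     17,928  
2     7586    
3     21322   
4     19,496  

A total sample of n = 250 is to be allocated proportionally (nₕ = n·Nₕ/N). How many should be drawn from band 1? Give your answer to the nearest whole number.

Share of band 1 = 17928/66332 = 0.27028.
Allocate 250 × 0.27028 = 67.569... → 68.

68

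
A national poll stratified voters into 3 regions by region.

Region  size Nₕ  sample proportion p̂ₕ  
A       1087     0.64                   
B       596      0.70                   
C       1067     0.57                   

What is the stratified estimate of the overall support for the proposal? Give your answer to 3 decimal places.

0.626

Wₕ = Nₕ/N with N = 2750: 0.3953, 0.2167, 0.3880.
p̂_st = 0.3953·0.64 + 0.2167·0.70 + 0.3880·0.57 ≈ 0.62584... → 0.626.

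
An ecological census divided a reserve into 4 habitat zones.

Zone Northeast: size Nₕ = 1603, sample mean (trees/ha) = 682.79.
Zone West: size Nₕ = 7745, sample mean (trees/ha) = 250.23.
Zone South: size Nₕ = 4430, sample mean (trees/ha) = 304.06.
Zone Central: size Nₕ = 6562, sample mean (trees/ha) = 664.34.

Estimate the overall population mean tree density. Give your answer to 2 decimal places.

N = 1603 + 7745 + 4430 + 6562 = 20340.
Weight each subgroup mean by Nₕ/N and sum.
Σ Nₕx̄ₕ = 1603·682.79 + 7745·250.23 + 4430·304.06 + 6562·664.34 = 1094512.37 + 1938031.35 + 1346985.8 + 4359399.08 = 8738928.6.
Divide by N: 8738928.6 / 20340 = 429.6425... → 429.64.

429.64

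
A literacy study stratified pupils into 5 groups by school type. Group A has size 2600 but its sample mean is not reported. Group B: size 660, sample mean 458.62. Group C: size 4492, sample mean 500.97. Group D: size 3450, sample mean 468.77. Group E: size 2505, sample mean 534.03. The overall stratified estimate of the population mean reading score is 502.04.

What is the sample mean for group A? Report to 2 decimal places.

N = 2600 + 660 + 4492 + 3450 + 2505 = 13707.
Overall total = μ·N = 502.04·13707 = 6881462.28.
Subtract the known strata: 660·458.62 + 4492·500.97 + 3450·468.77 + 2505·534.03 = 5508048.09.
Remaining total for group A: 6881462.28 − 5508048.09 = 1373414.19.
Divide by its size: 1373414.19 / 2600 = 528.2362... → 528.24.

528.24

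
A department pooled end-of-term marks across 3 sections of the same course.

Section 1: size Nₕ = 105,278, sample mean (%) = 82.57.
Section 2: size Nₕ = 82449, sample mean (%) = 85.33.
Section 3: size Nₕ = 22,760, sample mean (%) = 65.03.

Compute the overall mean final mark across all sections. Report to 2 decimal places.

81.75

N = 105278 + 82449 + 22760 = 210487.
The stratified mean weights each stratum mean by its population share Nₕ/N.
Σ Nₕx̄ₕ = 105278·82.57 + 82449·85.33 + 22760·65.03 = 8692804.46 + 7035373.17 + 1480082.8 = 17208260.43.
Divide by N: 17208260.43 / 210487 = 81.7545... → 81.75.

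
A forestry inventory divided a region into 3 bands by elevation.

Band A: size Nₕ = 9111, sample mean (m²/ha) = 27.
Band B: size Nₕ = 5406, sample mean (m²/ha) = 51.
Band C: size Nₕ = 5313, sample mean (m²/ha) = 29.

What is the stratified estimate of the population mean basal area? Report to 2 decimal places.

34.08

N = 9111 + 5406 + 5313 = 19830.
The stratified mean weights each stratum mean by its population share Nₕ/N.
Σ Nₕx̄ₕ = 9111·27 + 5406·51 + 5313·29 = 245997 + 275706 + 154077 = 675780.
Divide by N: 675780 / 19830 = 34.0787... → 34.08.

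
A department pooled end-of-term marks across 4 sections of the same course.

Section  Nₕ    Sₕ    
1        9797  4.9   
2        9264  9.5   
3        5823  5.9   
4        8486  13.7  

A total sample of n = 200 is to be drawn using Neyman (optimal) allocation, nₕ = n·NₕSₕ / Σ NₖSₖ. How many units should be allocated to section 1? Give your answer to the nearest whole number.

33

1: NₕSₕ = 9797·4.9 = 48005.3
2: NₕSₕ = 9264·9.5 = 88008
3: NₕSₕ = 5823·5.9 = 34355.7
4: NₕSₕ = 8486·13.7 = 116258.2
Σ NₕSₕ = 286627.2.
n_1 = 200·48005.3/286627.2 = 33.497... → 33.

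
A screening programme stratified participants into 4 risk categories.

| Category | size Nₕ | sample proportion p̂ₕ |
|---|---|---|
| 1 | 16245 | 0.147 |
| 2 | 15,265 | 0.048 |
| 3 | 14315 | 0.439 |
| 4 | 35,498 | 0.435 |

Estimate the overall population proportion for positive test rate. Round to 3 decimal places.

N = 16245 + 15265 + 14315 + 35498 = 81323.
Overall proportion = Σ (Nₕ/N)·p̂ₕ.
Σ Nₕp̂ₕ = 2388.015 + 732.72 + 6284.285 + 15441.63 = 24846.65.
24846.65 / 81323 = 0.30553... → 0.306.

0.306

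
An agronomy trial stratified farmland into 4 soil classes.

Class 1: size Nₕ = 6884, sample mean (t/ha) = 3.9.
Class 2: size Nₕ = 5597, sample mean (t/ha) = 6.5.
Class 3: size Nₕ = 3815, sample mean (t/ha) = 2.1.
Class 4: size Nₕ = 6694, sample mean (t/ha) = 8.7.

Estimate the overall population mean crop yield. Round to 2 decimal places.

5.63

N = 6884 + 5597 + 3815 + 6694 = 22990.
The stratified mean weights each stratum mean by its population share Nₕ/N.
Σ Nₕx̄ₕ = 6884·3.9 + 5597·6.5 + 3815·2.1 + 6694·8.7 = 26847.6 + 36380.5 + 8011.5 + 58237.8 = 129477.4.
Divide by N: 129477.4 / 22990 = 5.6319... → 5.63.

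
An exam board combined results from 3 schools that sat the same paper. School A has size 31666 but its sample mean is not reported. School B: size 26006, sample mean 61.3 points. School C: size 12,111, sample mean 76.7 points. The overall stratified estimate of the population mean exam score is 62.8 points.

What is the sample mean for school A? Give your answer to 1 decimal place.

N = 31666 + 26006 + 12111 = 69783.
Overall total = μ·N = 62.8·69783 = 4382372.4.
Subtract the known strata: 26006·61.3 + 12111·76.7 = 2523081.5.
Remaining total for school A: 4382372.4 − 2523081.5 = 1859290.9.
Divide by its size: 1859290.9 / 31666 = 58.716... → 58.7.

58.7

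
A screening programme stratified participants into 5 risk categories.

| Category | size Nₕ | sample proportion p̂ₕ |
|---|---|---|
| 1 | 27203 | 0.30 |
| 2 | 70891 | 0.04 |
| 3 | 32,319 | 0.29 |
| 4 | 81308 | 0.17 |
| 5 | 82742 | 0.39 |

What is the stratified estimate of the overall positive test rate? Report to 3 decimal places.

Wₕ = Nₕ/N with N = 294463: 0.0924, 0.2407, 0.1098, 0.2761, 0.2810.
p̂_st = 0.0924·0.30 + 0.2407·0.04 + 0.1098·0.29 + 0.2761·0.17 + 0.2810·0.39 ≈ 0.22570... → 0.226.

0.226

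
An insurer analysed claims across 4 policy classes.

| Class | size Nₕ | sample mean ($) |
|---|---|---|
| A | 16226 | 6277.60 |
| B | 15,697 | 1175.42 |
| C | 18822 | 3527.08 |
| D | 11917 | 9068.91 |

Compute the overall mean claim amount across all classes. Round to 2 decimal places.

4704.16

N = 62662; weights Wₕ = Nₕ/N = (0.2589, 0.2505, 0.3004, 0.1902).
x̄_st = Σ Wₕ·x̄ₕ = 0.2589·6277.60 + 0.2505·1175.42 + 0.3004·3527.08 + 0.1902·9068.91 ≈ 4704.1557...
→ 4704.16.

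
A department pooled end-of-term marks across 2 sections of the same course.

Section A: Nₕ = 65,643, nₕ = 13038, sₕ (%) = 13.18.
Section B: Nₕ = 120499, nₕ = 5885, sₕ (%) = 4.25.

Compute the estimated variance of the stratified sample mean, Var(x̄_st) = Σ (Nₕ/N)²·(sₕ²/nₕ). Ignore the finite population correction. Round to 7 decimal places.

N = 186142. Term for each stratum: Wₕ²sₕ²/nₕ.
Var(x̄_st) = 0.0016569444 + 0.0012862030 = 0.0029431474 → 0.0029431.

0.0029431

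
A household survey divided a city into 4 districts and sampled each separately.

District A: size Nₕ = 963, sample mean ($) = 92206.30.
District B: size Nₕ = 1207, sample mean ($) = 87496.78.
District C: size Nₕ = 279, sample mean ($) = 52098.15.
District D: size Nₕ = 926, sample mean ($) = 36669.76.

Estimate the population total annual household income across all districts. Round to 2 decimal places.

242894861.97

Estimate total by summing Nₕ·x̄ₕ over strata.
963·92206.30 + 1207·87496.78 + 279·52098.15 + 926·36669.76 = 88794666.9 + 105608613.46 + 14535383.85 + 33956197.76 = 242894861.97.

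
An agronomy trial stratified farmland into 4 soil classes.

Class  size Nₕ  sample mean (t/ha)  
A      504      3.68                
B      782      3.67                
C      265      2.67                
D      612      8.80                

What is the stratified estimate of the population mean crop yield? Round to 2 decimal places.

N = 504 + 782 + 265 + 612 = 2163.
Overall mean = Σ (Nₕ/N)·x̄ₕ — weight by population share, not a simple average.
Σ Nₕx̄ₕ = 504·3.68 + 782·3.67 + 265·2.67 + 612·8.80 = 1854.72 + 2869.94 + 707.55 + 5385.6 = 10817.81.
Divide by N: 10817.81 / 2163 = 5.0013... → 5.00.

5.00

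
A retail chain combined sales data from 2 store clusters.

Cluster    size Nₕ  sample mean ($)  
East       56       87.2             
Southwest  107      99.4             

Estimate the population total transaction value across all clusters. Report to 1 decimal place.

15519.0

Population total = Σ Nₕ·x̄ₕ (each stratum's size times its mean).
56·87.2 + 107·99.4 = 4883.2 + 10635.8 = 15519.0.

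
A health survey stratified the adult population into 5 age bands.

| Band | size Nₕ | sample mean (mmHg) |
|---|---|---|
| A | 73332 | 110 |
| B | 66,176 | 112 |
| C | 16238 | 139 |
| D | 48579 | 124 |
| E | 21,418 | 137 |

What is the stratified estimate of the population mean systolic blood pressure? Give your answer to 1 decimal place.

118.2

N = 225743; weights Wₕ = Nₕ/N = (0.3248, 0.2931, 0.0719, 0.2152, 0.0949).
x̄_st = Σ Wₕ·x̄ₕ = 0.3248·110 + 0.2931·112 + 0.0719·139 + 0.2152·124 + 0.0949·137 ≈ 118.247...
→ 118.2.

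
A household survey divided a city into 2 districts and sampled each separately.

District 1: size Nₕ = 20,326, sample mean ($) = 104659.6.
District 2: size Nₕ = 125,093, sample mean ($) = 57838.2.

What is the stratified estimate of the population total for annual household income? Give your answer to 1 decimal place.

9362464982.2

Population total = Σ Nₕ·x̄ₕ (each stratum's size times its mean).
20326·104659.6 + 125093·57838.2 = 2127311029.6 + 7235153952.6 = 9362464982.2.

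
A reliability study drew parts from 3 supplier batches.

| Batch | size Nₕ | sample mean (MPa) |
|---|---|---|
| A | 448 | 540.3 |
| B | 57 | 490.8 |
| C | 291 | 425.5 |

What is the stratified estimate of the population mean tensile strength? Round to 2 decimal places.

494.79

N = 796; weights Wₕ = Nₕ/N = (0.5628, 0.0716, 0.3656).
x̄_st = Σ Wₕ·x̄ₕ = 0.5628·540.3 + 0.0716·490.8 + 0.3656·425.5 ≈ 494.7871...
→ 494.79.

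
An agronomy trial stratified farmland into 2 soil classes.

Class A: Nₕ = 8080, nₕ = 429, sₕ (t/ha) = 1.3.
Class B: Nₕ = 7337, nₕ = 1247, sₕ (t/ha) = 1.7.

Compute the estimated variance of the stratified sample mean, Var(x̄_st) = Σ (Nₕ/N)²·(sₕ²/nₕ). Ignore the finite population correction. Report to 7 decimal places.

N = 15417; Wₕ = Nₕ/N.
class A: (8080/15417)²·1.3²/429 = 0.0010820626
class B: (7337/15417)²·1.7²/1247 = 0.0005248905
Sum = 0.0016069531 → 0.0016070.

0.0016070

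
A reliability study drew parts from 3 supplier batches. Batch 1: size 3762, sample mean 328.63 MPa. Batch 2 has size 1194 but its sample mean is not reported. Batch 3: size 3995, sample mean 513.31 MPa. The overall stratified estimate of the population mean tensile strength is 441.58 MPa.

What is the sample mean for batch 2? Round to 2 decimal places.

Σ Nₕx̄ₕ = N·μ, so 1194·x̄_2 = 8951·441.58 − (3762·328.63 + 3995·513.31).
= 3952582.58 − 3286979.51 = 665603.07.
x̄_2 = 665603.07 / 1194 = 557.4565... → 557.46.

557.46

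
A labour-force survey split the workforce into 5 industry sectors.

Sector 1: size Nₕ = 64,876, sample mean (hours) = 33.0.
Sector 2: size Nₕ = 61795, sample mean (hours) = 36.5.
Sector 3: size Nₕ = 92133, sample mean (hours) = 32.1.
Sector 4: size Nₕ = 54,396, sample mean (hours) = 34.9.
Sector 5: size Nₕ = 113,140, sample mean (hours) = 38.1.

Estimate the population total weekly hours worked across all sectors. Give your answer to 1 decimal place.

1: 64876·33.0 = 2140908
2: 61795·36.5 = 2255517.5
3: 92133·32.1 = 2957469.3
4: 54396·34.9 = 1898420.4
5: 113140·38.1 = 4310634
τ̂ = Σ Nₕx̄ₕ = 13562949.2.

13562949.2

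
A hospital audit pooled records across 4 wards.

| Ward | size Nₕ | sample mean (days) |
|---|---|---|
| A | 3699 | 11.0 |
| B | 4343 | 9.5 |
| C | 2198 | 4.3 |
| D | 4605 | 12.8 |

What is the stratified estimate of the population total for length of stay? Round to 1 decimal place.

150342.9

Estimate total by summing Nₕ·x̄ₕ over strata.
3699·11.0 + 4343·9.5 + 2198·4.3 + 4605·12.8 = 40689 + 41258.5 + 9451.4 + 58944 = 150342.9.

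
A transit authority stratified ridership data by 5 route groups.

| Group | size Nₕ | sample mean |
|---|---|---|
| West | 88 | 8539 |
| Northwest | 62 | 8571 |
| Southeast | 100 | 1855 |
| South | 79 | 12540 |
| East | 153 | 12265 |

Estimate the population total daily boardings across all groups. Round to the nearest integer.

West: 88·8539 = 751432
Northwest: 62·8571 = 531402
Southeast: 100·1855 = 185500
South: 79·12540 = 990660
East: 153·12265 = 1876545
τ̂ = Σ Nₕx̄ₕ = 4335539.

4335539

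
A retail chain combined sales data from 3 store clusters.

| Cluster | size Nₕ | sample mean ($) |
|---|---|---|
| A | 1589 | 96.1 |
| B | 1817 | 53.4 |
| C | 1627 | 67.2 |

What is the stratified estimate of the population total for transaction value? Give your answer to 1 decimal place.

Population total = Σ Nₕ·x̄ₕ (each stratum's size times its mean).
1589·96.1 + 1817·53.4 + 1627·67.2 = 152702.9 + 97027.8 + 109334.4 = 359065.1.

359065.1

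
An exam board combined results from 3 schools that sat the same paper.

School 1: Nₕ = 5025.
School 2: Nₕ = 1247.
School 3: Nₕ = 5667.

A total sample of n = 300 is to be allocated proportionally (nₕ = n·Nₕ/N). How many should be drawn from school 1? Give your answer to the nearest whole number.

N = 5025 + 1247 + 5667 = 11939.
n_1 = 300·5025/11939 = 126.267... → 126.

126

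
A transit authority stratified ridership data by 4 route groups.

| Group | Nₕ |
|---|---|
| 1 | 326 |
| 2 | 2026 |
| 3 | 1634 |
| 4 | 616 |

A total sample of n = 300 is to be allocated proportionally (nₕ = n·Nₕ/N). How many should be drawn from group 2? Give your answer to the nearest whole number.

Share of group 2 = 2026/4602 = 0.44024.
Allocate 300 × 0.44024 = 132.073... → 132.

132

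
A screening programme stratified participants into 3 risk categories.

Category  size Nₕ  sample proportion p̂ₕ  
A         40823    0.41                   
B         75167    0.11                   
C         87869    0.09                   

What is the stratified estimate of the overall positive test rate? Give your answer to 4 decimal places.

Wₕ = Nₕ/N with N = 203859: 0.2003, 0.3687, 0.4310.
p̂_st = 0.2003·0.41 + 0.3687·0.11 + 0.4310·0.09 ≈ 0.161455... → 0.1615.

0.1615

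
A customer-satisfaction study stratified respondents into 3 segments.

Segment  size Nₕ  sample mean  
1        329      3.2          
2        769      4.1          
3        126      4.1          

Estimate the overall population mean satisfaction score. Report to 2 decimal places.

N = 329 + 769 + 126 = 1224.
Weight each subgroup mean by Nₕ/N and sum.
Σ Nₕx̄ₕ = 329·3.2 + 769·4.1 + 126·4.1 = 1052.8 + 3152.9 + 516.6 = 4722.3.
Divide by N: 4722.3 / 1224 = 3.8581... → 3.86.

3.86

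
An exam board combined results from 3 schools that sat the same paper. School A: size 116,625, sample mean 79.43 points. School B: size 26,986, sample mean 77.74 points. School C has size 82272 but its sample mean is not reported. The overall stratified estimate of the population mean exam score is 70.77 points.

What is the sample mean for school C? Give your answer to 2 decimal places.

56.21

Σ Nₕx̄ₕ = N·μ, so 82272·x̄_C = 225883·70.77 − (116625·79.43 + 26986·77.74).
= 15985739.91 − 11361415.39 = 4624324.52.
x̄_C = 4624324.52 / 82272 = 56.2078... → 56.21.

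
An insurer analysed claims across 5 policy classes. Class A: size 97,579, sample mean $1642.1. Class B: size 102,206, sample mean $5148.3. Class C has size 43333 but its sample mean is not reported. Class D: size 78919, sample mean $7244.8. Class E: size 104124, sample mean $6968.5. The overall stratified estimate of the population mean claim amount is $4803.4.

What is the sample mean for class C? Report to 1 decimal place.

N = 97579 + 102206 + 43333 + 78919 + 104124 = 426161.
Overall total = μ·N = 4803.4·426161 = 2047021747.4.
Subtract the known strata: 97579·1642.1 + 102206·5148.3 + 78919·7244.8 + 104124·6968.5 = 1983762090.9.
Remaining total for class C: 2047021747.4 − 1983762090.9 = 63259656.5.
Divide by its size: 63259656.5 / 43333 = 1459.849... → 1459.8.

1459.8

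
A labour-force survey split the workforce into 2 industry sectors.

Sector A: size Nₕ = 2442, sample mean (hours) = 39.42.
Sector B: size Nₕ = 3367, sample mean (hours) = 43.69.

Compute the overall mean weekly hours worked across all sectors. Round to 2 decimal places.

N = 2442 + 3367 = 5809.
The stratified mean weights each stratum mean by its population share Nₕ/N.
Σ Nₕx̄ₕ = 2442·39.42 + 3367·43.69 = 96263.64 + 147104.23 = 243367.87.
Divide by N: 243367.87 / 5809 = 41.8950... → 41.89.

41.89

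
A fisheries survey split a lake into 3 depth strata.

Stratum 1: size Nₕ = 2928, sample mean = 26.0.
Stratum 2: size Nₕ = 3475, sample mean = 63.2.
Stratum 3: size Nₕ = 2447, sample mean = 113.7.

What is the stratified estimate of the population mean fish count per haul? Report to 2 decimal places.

N = 2928 + 3475 + 2447 = 8850.
The stratified mean weights each stratum mean by its population share Nₕ/N.
Σ Nₕx̄ₕ = 2928·26.0 + 3475·63.2 + 2447·113.7 = 76128 + 219620 + 278223.9 = 573971.9.
Divide by N: 573971.9 / 8850 = 64.8556... → 64.86.

64.86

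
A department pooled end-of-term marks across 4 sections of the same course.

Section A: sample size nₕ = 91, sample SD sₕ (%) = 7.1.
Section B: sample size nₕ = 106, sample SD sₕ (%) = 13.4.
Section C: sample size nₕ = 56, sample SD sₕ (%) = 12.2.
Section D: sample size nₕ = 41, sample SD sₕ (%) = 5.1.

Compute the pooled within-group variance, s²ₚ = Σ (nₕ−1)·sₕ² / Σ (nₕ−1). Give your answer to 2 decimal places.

112.47

A: (91−1)·7.1² = 90·50.41 = 4536.9
B: (106−1)·13.4² = 105·179.56 = 18853.8
C: (56−1)·12.2² = 55·148.84 = 8186.2
D: (41−1)·5.1² = 40·26.01 = 1040.4
Numerator = 32617.3; denominator = Σ(nₕ−1) = 290.
s²ₚ = 32617.3/290 = 112.4734... → 112.47.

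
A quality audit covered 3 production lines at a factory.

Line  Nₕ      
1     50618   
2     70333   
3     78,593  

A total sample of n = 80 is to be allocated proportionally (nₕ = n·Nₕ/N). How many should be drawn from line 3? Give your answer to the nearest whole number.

32

N = 50618 + 70333 + 78593 = 199544.
n_3 = 80·78593/199544 = 31.509... → 32.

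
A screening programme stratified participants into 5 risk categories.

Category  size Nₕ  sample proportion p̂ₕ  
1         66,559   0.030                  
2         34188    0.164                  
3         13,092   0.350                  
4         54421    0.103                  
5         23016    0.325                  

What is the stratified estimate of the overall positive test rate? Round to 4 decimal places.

N = 66559 + 34188 + 13092 + 54421 + 23016 = 191276.
Overall proportion = Σ (Nₕ/N)·p̂ₕ.
Σ Nₕp̂ₕ = 1996.77 + 5606.832 + 4582.2 + 5605.363 + 7480.2 = 25271.365.
25271.365 / 191276 = 0.132120... → 0.1321.

0.1321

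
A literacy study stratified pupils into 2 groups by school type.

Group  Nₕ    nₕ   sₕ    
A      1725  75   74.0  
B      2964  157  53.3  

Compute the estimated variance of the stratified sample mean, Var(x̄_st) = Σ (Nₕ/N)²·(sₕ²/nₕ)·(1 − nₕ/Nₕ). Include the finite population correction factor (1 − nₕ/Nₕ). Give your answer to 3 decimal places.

N = 4689; Wₕ = Nₕ/N.
group A: (1725/4689)²·74.0²/75·(1 − 75/1725) = 9.451805
group B: (2964/4689)²·53.3²/157·(1 − 157/2964) = 6.847230
Sum = 16.299035 → 16.299.

16.299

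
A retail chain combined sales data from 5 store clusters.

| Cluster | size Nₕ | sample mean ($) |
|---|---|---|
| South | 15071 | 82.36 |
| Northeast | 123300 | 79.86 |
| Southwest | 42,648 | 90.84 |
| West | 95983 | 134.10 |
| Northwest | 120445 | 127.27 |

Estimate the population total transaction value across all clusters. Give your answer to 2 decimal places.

South: 15071·82.36 = 1241247.56
Northeast: 123300·79.86 = 9846738
Southwest: 42648·90.84 = 3874144.32
West: 95983·134.10 = 12871320.3
Northwest: 120445·127.27 = 15329035.15
τ̂ = Σ Nₕx̄ₕ = 43162485.33.

43162485.33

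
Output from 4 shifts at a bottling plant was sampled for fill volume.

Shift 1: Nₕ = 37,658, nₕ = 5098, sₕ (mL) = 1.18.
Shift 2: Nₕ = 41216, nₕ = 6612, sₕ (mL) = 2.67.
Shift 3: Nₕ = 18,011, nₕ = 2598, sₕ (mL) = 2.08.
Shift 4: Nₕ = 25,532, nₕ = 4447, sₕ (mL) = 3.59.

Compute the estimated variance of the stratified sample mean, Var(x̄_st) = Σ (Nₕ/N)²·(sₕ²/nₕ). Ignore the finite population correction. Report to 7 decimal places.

0.0003102

N = 122417; Wₕ = Nₕ/N.
shift 1: (37658/122417)²·1.18²/5098 = 0.0000258461
shift 2: (41216/122417)²·2.67²/6612 = 0.0001222188
shift 3: (18011/122417)²·2.08²/2598 = 0.0000360479
shift 4: (25532/122417)²·3.59²/4447 = 0.0001260689
Sum = 0.0003101817 → 0.0003102.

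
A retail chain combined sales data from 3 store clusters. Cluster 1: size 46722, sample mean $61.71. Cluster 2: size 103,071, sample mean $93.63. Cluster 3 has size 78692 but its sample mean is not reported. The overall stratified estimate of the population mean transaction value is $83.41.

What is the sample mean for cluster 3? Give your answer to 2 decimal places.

N = 46722 + 103071 + 78692 = 228485.
Overall total = μ·N = 83.41·228485 = 19057933.85.
Subtract the known strata: 46722·61.71 + 103071·93.63 = 12533752.35.
Remaining total for cluster 3: 19057933.85 − 12533752.35 = 6524181.5.
Divide by its size: 6524181.5 / 78692 = 82.9078... → 82.91.

82.91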